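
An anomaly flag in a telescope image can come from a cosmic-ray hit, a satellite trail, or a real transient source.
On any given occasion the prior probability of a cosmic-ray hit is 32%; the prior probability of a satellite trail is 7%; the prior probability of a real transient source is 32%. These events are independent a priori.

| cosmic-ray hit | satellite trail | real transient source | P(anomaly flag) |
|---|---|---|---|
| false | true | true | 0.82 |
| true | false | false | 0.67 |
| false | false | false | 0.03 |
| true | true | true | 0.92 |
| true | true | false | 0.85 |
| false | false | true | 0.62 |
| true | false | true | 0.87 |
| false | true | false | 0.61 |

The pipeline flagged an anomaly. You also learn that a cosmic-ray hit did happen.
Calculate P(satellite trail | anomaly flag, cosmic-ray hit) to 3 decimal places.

P(satellite trail | anomaly flag, cosmic-ray hit) ≈ 0.082

Weight on satellite trail=true, given the evidence: 0.040460 + 0.020608 = 0.061068
Denominator P(anomaly flag | cosmic-ray hit): 0.67*0.93*0.68 + 0.87*0.93*0.32 + 0.85*0.07*0.68 + 0.92*0.07*0.32 = 0.743688
Posterior = 0.061068 / 0.743688 ≈ 0.082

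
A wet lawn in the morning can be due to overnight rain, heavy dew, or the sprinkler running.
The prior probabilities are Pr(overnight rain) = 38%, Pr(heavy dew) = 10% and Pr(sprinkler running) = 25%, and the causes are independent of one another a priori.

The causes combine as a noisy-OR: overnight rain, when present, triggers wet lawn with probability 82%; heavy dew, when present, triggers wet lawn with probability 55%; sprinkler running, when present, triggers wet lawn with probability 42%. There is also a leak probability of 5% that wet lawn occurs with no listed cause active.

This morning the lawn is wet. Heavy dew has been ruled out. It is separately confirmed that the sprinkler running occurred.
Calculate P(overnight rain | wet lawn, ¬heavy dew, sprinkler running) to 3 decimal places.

P(overnight rain | wet lawn, ¬heavy dew, sprinkler running) ≈ 0.552

Under noisy-OR, P(wet lawn | causes) = 1 − (1−0.05)·∏(1−qᵢ) over the active causes.
Weight on overnight rain=true, given the evidence: 0.90082*0.38 = 0.342312
Denominator P(wet lawn | ¬heavy dew, sprinkler running): 0.449*0.62 + 0.90082*0.38 = 0.620692
P(overnight rain | wet lawn, ¬heavy dew, sprinkler running) = 0.342312/0.620692 ≈ 0.552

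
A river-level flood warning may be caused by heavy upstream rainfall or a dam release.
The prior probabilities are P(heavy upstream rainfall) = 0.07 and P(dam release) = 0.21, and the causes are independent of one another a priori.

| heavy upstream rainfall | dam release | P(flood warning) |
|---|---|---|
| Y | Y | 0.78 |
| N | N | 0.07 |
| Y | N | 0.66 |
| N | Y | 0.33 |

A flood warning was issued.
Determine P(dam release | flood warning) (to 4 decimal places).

P(dam release | flood warning) ≈ 0.4633

Numerator (weight on configurations with dam release): 0.064449 + 0.011466 = 0.075915
Normalizer over all consistent configurations: 0.07·0.93·0.79 + 0.33·0.93·0.21 + 0.66·0.07·0.79 + 0.78·0.07·0.21 = 0.163842
Posterior = 0.075915 / 0.163842 ≈ 0.4633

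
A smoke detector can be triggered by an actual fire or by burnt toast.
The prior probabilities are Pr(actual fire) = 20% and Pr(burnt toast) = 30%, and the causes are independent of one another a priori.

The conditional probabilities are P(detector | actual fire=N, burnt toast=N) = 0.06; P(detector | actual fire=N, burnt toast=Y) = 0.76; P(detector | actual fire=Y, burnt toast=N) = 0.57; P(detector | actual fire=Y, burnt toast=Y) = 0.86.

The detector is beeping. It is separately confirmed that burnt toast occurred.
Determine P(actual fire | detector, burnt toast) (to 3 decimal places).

P(actual fire | detector, burnt toast) ≈ 0.221

Sum P(detector|·) weighted by the priors over both values of actual fire:
  P(detector | burnt toast) = 0.76·0.8 + 0.86·0.2
        = 0.608000 + 0.172000 = 0.780000
Configurations with actual fire contribute 0.172000, so
  P(actual fire | detector, burnt toast) = 0.172000 / 0.780000 ≈ 0.221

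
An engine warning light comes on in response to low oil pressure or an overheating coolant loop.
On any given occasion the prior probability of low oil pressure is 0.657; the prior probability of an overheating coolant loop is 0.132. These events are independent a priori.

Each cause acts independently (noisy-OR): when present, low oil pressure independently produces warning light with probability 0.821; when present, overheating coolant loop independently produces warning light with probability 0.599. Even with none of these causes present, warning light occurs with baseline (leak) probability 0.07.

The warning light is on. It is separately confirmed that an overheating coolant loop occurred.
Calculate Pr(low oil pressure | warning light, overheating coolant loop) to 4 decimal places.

Under noisy-OR, P(warning light | causes) = 1 − (1−0.07)·∏(1−qᵢ) over the active causes.
Weight on low oil pressure=true, given the evidence: 0.933246*0.657 = 0.613143
Normalizer over all consistent configurations: 0.62707*0.343 + 0.933246*0.657 = 0.828228
P(low oil pressure | warning light, overheating coolant loop) = 0.613143/0.828228 ≈ 0.7403

Pr(low oil pressure | warning light, overheating coolant loop) ≈ 0.7403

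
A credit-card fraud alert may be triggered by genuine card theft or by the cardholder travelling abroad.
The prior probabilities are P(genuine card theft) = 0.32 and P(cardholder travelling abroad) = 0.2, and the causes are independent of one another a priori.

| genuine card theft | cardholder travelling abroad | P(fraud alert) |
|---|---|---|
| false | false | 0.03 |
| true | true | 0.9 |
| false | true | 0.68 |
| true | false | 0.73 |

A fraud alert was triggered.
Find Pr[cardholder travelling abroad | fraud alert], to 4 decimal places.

Pr[cardholder travelling abroad | fraud alert] ≈ 0.4248

Weight on cardholder travelling abroad=true, given the evidence: 0.092480 + 0.057600 = 0.150080
Denominator P(fraud alert): 0.03·0.68·0.8 + 0.68·0.68·0.2 + 0.73·0.32·0.8 + 0.9·0.32·0.2 = 0.353280
P(cardholder travelling abroad | fraud alert) = 0.150080/0.353280 ≈ 0.4248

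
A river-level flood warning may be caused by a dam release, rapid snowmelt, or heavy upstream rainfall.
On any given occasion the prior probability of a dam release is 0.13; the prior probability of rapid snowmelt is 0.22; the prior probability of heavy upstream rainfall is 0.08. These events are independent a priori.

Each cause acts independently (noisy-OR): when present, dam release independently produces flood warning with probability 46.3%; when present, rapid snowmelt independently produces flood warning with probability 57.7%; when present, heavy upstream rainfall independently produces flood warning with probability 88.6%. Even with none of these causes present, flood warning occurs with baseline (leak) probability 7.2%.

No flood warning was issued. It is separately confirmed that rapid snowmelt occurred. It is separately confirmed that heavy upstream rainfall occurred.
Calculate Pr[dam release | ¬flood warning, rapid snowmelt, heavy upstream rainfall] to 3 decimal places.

Pr[dam release | ¬flood warning, rapid snowmelt, heavy upstream rainfall] ≈ 0.074

Under noisy-OR, P(flood warning | causes) = 1 − (1−0.072)·∏(1−qᵢ) over the active causes.
Numerator (weight on configurations with dam release): 0.024031·0.13 = 0.003124
Denominator P(¬flood warning | rapid snowmelt, heavy upstream rainfall): 0.04475·0.87 + 0.024031·0.13 = 0.042056
P(dam release | ¬flood warning, rapid snowmelt, heavy upstream rainfall) = 0.003124/0.042056 ≈ 0.074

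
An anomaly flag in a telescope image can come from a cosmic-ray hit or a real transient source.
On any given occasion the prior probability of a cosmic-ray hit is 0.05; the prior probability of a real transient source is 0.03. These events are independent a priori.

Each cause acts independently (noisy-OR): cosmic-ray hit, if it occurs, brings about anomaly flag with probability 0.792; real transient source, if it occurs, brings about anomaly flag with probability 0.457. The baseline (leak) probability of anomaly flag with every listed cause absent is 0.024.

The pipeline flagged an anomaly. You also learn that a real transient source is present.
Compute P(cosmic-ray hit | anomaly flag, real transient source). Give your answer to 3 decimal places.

P(cosmic-ray hit | anomaly flag, real transient source) ≈ 0.091

Under noisy-OR, P(anomaly flag | causes) = 1 − (1−0.024)·∏(1−qᵢ) over the active causes.
For the numerator, keep only cosmic-ray hit=true terms: 0.889767×0.05 = 0.044488
The normalizing constant is 0.470032×0.95 + 0.889767×0.05 = 0.491018
P(cosmic-ray hit | anomaly flag, real transient source) = 0.044488/0.491018 ≈ 0.091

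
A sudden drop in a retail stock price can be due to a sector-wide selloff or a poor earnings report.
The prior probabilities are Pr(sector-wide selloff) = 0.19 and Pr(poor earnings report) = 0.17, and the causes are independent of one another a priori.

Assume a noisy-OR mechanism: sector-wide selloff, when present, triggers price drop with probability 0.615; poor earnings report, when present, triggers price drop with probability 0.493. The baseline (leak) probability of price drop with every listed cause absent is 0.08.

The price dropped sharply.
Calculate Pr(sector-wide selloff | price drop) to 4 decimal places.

Under noisy-OR, P(price drop | causes) = 1 − (1−0.08)·∏(1−qᵢ) over the active causes.
Sum P(price drop|·) weighted by the priors over the 4 (sector-wide selloff, poor earnings report) configurations:
  P(price drop) = 0.08*0.81*0.83 + 0.53356*0.81*0.17 + 0.6458*0.19*0.83 + 0.820421*0.19*0.17
        = 0.053784 + 0.073471 + 0.101843 + 0.026500 = 0.255598
Keeping only the sector-wide selloff-present terms gives 0.128343, so
  P(sector-wide selloff | price drop) = 0.128343 / 0.255598 ≈ 0.5021

Pr(sector-wide selloff | price drop) ≈ 0.5021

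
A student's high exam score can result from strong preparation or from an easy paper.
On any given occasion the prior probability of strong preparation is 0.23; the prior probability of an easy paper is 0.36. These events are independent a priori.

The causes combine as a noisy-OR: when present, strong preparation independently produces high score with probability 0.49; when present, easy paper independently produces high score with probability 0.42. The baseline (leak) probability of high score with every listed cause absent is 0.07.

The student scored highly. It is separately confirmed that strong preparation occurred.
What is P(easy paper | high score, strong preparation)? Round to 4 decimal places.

P(easy paper | high score, strong preparation) ≈ 0.4368

Under noisy-OR, P(high score | causes) = 1 − (1−0.07)·∏(1−qᵢ) over the active causes.
For the numerator, keep only easy paper=true terms: 0.724906×0.36 = 0.260966
Denominator P(high score | strong preparation): 0.5257×0.64 + 0.724906×0.36 = 0.597414
Posterior = 0.260966 / 0.597414 ≈ 0.4368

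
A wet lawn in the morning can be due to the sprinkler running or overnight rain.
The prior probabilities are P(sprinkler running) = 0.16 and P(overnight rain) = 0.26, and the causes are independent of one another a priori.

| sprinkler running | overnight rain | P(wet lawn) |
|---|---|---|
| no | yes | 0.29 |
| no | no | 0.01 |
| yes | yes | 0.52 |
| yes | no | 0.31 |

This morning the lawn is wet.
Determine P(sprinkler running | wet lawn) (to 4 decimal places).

P(sprinkler running | wet lawn) ≈ 0.4561

P(wet lawn) = 0.01*0.84*0.74 + 0.29*0.84*0.26 + 0.31*0.16*0.74 + 0.52*0.16*0.26 = 0.006216 + 0.063336 + 0.036704 + 0.021632 = 0.127888
Restricting to configurations with sprinkler running present: 0.036704 + 0.021632 = 0.058336.
So P(sprinkler running | wet lawn) = 0.058336/0.127888 ≈ 0.4561.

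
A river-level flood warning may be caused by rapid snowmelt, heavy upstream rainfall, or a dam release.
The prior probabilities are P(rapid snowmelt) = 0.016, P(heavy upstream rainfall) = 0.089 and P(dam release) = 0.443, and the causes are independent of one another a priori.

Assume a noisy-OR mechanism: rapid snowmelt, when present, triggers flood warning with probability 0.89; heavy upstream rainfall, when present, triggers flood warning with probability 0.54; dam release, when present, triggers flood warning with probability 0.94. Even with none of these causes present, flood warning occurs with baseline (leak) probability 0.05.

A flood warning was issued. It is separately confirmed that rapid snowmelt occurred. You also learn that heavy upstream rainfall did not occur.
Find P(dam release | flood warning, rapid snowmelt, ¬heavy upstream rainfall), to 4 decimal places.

Under noisy-OR, P(flood warning | causes) = 1 − (1−0.05)·∏(1−qᵢ) over the active causes.
P(flood warning | rapid snowmelt, ¬heavy upstream rainfall) = 0.8955·0.557 + 0.99373·0.443 = 0.498794 + 0.440222 = 0.939016
Restricting to configurations with dam release present: 0.99373·0.443 = 0.440222.
So P(dam release | flood warning, rapid snowmelt, ¬heavy upstream rainfall) = 0.440222/0.939016 ≈ 0.4688.

P(dam release | flood warning, rapid snowmelt, ¬heavy upstream rainfall) ≈ 0.4688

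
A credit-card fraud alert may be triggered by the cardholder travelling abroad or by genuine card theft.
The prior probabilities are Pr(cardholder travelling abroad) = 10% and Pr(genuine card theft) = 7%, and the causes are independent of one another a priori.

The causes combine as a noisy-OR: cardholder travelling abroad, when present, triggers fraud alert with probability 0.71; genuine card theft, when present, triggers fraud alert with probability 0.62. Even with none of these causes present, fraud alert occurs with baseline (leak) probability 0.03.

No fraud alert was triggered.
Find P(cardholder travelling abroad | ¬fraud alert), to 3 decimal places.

Under noisy-OR, P(fraud alert | causes) = 1 − (1−0.03)·∏(1−qᵢ) over the active causes.
Weight on cardholder travelling abroad=true, given the evidence: 0.026161 + 0.000748 = 0.026909
The normalizing constant is 0.97×0.9×0.93 + 0.3686×0.9×0.07 + 0.2813×0.1×0.93 + 0.106894×0.1×0.07 = 0.862021
P(cardholder travelling abroad | ¬fraud alert) = 0.026909/0.862021 ≈ 0.031

P(cardholder travelling abroad | ¬fraud alert) ≈ 0.031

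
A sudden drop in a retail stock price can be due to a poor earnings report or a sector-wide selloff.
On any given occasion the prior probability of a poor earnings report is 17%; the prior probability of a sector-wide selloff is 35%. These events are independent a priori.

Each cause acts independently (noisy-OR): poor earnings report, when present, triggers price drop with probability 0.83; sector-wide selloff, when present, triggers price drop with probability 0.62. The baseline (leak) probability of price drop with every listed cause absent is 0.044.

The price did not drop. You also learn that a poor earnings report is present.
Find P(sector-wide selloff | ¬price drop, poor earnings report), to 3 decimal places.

P(sector-wide selloff | ¬price drop, poor earnings report) ≈ 0.170

Under noisy-OR, P(price drop | causes) = 1 − (1−0.044)·∏(1−qᵢ) over the active causes.
P(¬price drop | poor earnings report) = 0.16252×0.65 + 0.061758×0.35 = 0.105638 + 0.021615 = 0.127253
Of this, 0.021615 comes from 0.061758×0.35 (the sector-wide selloff=true cases).
Hence the posterior is 0.021615/0.127253 ≈ 0.170.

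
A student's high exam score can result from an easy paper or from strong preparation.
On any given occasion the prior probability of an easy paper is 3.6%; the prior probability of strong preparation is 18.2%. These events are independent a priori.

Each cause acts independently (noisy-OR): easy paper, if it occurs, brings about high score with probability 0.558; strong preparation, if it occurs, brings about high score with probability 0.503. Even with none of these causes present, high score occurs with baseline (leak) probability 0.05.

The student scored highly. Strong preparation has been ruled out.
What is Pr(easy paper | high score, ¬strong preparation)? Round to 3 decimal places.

Pr(easy paper | high score, ¬strong preparation) ≈ 0.302

Under noisy-OR, P(high score | causes) = 1 − (1−0.05)·∏(1−qᵢ) over the active causes.
Numerator (weight on configurations with easy paper): 0.5801·0.036 = 0.020884
The normalizing constant is 0.05·0.964 + 0.5801·0.036 = 0.069084
Posterior = 0.020884 / 0.069084 ≈ 0.302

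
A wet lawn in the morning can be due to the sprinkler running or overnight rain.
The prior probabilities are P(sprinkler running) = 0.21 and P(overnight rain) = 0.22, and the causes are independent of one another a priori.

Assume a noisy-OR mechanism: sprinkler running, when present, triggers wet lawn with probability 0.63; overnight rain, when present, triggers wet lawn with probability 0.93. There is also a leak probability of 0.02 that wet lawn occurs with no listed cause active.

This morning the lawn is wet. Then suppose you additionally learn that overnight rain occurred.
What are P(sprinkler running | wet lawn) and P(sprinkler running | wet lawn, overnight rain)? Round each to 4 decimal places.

Under noisy-OR, P(wet lawn | causes) = 1 − (1−0.02)·∏(1−qᵢ) over the active causes.
P(wet lawn) = 0.02×0.79×0.78 + 0.9314×0.79×0.22 + 0.6374×0.21×0.78 + 0.974618×0.21×0.22 = 0.012324 + 0.161877 + 0.104406 + 0.045027 = 0.323634
Restricting to configurations with sprinkler running present: 0.104406 + 0.045027 = 0.149433.
So P(sprinkler running | wet lawn) = 0.149433/0.323634 ≈ 0.4617.

Now also conditioning on overnight rain=true:
Numerator (weight on configurations with sprinkler running): 0.974618*0.21 = 0.204670
The normalizing constant is 0.9314*0.79 + 0.974618*0.21 = 0.940476
P(sprinkler running | wet lawn, overnight rain) = 0.204670/0.940476 ≈ 0.2176

P(sprinkler running | wet lawn) ≈ 0.4617; P(sprinkler running | wet lawn, overnight rain) ≈ 0.2176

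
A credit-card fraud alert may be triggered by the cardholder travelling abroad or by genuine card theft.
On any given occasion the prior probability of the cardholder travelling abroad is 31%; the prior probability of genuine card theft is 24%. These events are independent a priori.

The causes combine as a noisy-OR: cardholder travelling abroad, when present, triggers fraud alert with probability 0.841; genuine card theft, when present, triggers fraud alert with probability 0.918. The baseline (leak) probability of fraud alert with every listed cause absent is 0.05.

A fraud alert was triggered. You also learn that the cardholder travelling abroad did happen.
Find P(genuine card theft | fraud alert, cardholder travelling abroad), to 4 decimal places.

Under noisy-OR, P(fraud alert | causes) = 1 − (1−0.05)·∏(1−qᵢ) over the active causes.
Numerator (weight on configurations with genuine card theft): 0.987614×0.24 = 0.237027
Denominator P(fraud alert | cardholder travelling abroad): 0.84895×0.76 + 0.987614×0.24 = 0.882229
Posterior = 0.237027 / 0.882229 ≈ 0.2687

P(genuine card theft | fraud alert, cardholder travelling abroad) ≈ 0.2687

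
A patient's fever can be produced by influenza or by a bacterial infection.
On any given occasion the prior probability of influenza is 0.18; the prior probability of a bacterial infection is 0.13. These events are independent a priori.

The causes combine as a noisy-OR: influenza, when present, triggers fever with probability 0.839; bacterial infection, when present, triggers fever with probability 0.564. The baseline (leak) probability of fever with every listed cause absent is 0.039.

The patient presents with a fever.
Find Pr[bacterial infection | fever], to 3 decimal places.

Pr[bacterial infection | fever] ≈ 0.343

Under noisy-OR, P(fever | causes) = 1 − (1−0.039)·∏(1−qᵢ) over the active causes.
P(fever) = 0.039·0.82·0.87 + 0.581004·0.82·0.13 + 0.845279·0.18·0.87 + 0.932542·0.18·0.13 = 0.027823 + 0.061935 + 0.132371 + 0.021821 = 0.243950
Restricting to configurations with bacterial infection present: 0.061935 + 0.021821 = 0.083756.
P(bacterial infection | fever) = 0.083756 / 0.243950 ≈ 0.343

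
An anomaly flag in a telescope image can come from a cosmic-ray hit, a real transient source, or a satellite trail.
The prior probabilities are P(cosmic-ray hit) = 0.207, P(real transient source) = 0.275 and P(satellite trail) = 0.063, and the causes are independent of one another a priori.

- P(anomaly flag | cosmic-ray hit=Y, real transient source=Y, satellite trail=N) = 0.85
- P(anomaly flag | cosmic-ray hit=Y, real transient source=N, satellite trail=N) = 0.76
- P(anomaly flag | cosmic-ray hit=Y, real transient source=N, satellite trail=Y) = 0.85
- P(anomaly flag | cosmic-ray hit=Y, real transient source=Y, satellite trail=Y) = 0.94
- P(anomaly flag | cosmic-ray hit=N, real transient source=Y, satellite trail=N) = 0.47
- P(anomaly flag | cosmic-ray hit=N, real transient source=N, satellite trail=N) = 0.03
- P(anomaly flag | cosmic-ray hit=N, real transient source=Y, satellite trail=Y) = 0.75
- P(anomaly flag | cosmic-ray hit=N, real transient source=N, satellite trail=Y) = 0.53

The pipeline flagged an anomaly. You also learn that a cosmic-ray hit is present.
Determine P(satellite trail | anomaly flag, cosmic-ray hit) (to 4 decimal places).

P(satellite trail | anomaly flag, cosmic-ray hit) ≈ 0.0697

P(anomaly flag | cosmic-ray hit) = 0.76×0.725×0.937 + 0.85×0.725×0.063 + 0.85×0.275×0.937 + 0.94×0.275×0.063 = 0.516287 + 0.038824 + 0.219024 + 0.016286 = 0.790421
Restricting to configurations with satellite trail present: 0.038824 + 0.016286 = 0.055110.
So P(satellite trail | anomaly flag, cosmic-ray hit) = 0.055110/0.790421 ≈ 0.0697.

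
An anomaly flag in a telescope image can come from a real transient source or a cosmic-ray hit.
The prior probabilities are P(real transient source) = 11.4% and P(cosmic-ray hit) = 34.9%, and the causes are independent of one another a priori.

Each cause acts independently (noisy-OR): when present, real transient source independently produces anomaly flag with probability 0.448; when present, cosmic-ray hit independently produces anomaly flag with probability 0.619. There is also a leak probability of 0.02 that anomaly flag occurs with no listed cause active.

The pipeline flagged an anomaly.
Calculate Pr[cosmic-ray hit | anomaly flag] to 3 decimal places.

Under noisy-OR, P(anomaly flag | causes) = 1 − (1−0.02)·∏(1−qᵢ) over the active causes.
P(anomaly flag) = 0.02·0.886·0.651 + 0.62662·0.886·0.349 + 0.45904·0.114·0.651 + 0.793894·0.114·0.349 = 0.011536 + 0.193760 + 0.034067 + 0.031586 = 0.270949
The cosmic-ray hit-present share is 0.193760 + 0.031586 = 0.225346.
P(cosmic-ray hit | anomaly flag) = 0.225346 / 0.270949 ≈ 0.832

Pr[cosmic-ray hit | anomaly flag] ≈ 0.832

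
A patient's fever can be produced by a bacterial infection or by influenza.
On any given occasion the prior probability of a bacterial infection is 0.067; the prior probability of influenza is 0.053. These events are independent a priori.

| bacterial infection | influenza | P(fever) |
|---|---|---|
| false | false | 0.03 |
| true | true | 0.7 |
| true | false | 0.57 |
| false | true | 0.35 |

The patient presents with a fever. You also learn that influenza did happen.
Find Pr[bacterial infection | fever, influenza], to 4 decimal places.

Enumerate both values of bacterial infection and weight by the priors:
  P(fever | influenza) = 0.35×0.933 + 0.7×0.067
        = 0.326550 + 0.046900 = 0.373450
Configurations with bacterial infection contribute 0.046900, so
  P(bacterial infection | fever, influenza) = 0.046900 / 0.373450 ≈ 0.1256

Pr[bacterial infection | fever, influenza] ≈ 0.1256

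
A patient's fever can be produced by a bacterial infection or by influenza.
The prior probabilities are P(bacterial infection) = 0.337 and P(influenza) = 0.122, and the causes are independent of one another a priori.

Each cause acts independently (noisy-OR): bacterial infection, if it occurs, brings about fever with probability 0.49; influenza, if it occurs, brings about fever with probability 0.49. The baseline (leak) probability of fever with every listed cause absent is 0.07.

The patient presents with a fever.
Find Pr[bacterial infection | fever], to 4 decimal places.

Under noisy-OR, P(fever | causes) = 1 − (1−0.07)·∏(1−qᵢ) over the active causes.
For the numerator, keep only bacterial infection=true terms: 0.155547 + 0.031169 = 0.186716
The normalizing constant is 0.07·0.663·0.878 + 0.5257·0.663·0.122 + 0.5257·0.337·0.878 + 0.758107·0.337·0.122 = 0.269986
P(bacterial infection | fever) = 0.186716/0.269986 ≈ 0.6916

Pr[bacterial infection | fever] ≈ 0.6916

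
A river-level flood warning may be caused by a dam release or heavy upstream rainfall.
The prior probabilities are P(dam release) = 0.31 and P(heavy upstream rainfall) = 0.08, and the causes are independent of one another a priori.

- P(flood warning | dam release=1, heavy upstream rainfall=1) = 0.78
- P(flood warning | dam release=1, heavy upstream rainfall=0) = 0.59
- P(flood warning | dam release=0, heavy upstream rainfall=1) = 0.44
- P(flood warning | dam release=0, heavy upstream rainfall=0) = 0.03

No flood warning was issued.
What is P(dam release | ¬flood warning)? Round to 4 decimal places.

P(¬flood warning) = 0.97·0.69·0.92 + 0.56·0.69·0.08 + 0.41·0.31·0.92 + 0.22·0.31·0.08 = 0.615756 + 0.030912 + 0.116932 + 0.005456 = 0.769056
Of this, 0.122388 comes from 0.116932 + 0.005456 (the dam release=true cases).
So P(dam release | ¬flood warning) = 0.122388/0.769056 ≈ 0.1591.

P(dam release | ¬flood warning) ≈ 0.1591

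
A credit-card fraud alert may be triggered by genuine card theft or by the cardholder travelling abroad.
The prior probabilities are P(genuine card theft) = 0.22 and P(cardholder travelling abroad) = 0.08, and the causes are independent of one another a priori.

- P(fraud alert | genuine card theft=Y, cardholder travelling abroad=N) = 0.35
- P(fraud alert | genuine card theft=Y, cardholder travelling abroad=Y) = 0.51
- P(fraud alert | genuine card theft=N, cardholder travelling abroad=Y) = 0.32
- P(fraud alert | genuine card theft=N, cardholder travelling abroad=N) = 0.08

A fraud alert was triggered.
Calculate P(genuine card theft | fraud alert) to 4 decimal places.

P(genuine card theft | fraud alert) ≈ 0.5078

P(fraud alert) = 0.08·0.78·0.92 + 0.32·0.78·0.08 + 0.35·0.22·0.92 + 0.51·0.22·0.08 = 0.057408 + 0.019968 + 0.070840 + 0.008976 = 0.157192
The genuine card theft-present share is 0.070840 + 0.008976 = 0.079816.
Hence the posterior is 0.079816/0.157192 ≈ 0.5078.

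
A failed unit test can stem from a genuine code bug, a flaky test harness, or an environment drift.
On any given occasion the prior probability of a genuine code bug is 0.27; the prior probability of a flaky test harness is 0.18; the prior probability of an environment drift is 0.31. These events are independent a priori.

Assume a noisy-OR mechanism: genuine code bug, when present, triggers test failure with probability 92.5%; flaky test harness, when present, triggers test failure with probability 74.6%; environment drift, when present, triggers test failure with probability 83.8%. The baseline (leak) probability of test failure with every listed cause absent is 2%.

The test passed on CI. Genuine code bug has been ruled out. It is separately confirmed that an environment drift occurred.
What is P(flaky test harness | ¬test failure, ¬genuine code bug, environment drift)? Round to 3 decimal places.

Under noisy-OR, P(test failure | causes) = 1 − (1−0.02)·∏(1−qᵢ) over the active causes.
P(¬test failure | ¬genuine code bug, environment drift) = 0.15876×0.82 + 0.040325×0.18 = 0.130183 + 0.007258 = 0.137441
The flaky test harness-present share is 0.040325×0.18 = 0.007258.
P(flaky test harness | ¬test failure, ¬genuine code bug, environment drift) = 0.007258 / 0.137441 ≈ 0.053

P(flaky test harness | ¬test failure, ¬genuine code bug, environment drift) ≈ 0.053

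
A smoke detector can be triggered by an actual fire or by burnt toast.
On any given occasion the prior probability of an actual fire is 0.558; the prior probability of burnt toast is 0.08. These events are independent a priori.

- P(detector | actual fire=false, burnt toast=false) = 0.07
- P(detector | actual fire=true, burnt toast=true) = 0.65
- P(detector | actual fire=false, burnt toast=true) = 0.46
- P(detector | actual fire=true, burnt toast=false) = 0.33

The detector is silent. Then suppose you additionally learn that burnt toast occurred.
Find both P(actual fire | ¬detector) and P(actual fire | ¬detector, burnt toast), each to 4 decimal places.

P(actual fire | ¬detector) ≈ 0.4751; P(actual fire | ¬detector, burnt toast) ≈ 0.4500

Sum P(¬detector|·) weighted by the priors over the 4 (actual fire, burnt toast) configurations:
  P(¬detector) = 0.93·0.442·0.92 + 0.54·0.442·0.08 + 0.67·0.558·0.92 + 0.35·0.558·0.08
        = 0.378175 + 0.019094 + 0.343951 + 0.015624 = 0.756844
Configurations with actual fire contribute 0.359575, so
  P(actual fire | ¬detector) = 0.359575 / 0.756844 ≈ 0.4751

Now condition on the additional information:
For the numerator, keep only actual fire=true terms: 0.35×0.558 = 0.195300
Normalizer over all consistent configurations: 0.54×0.442 + 0.35×0.558 = 0.433980
P(actual fire | ¬detector, burnt toast) = 0.195300/0.433980 ≈ 0.4500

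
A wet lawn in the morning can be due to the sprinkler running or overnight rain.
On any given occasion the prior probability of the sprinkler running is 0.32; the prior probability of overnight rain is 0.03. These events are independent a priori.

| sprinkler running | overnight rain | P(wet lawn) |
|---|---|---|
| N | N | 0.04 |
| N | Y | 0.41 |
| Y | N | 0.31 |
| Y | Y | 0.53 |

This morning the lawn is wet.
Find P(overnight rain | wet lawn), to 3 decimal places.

Weight on overnight rain=true, given the evidence: 0.008364 + 0.005088 = 0.013452
Normalizer over all consistent configurations: 0.04*0.68*0.97 + 0.41*0.68*0.03 + 0.31*0.32*0.97 + 0.53*0.32*0.03 = 0.136060
Posterior = 0.013452 / 0.136060 ≈ 0.099

P(overnight rain | wet lawn) ≈ 0.099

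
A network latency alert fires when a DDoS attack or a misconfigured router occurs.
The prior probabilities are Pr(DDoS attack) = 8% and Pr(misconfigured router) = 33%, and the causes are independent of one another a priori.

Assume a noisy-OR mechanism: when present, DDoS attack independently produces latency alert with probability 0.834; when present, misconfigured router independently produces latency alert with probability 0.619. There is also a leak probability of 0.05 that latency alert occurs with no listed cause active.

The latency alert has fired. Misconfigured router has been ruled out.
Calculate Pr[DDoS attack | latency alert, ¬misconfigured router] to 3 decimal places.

Under noisy-OR, P(latency alert | causes) = 1 − (1−0.05)·∏(1−qᵢ) over the active causes.
P(latency alert | ¬misconfigured router) = 0.05*0.92 + 0.8423*0.08 = 0.046000 + 0.067384 = 0.113384
Of this, 0.067384 comes from 0.8423*0.08 (the DDoS attack=true cases).
Hence the posterior is 0.067384/0.113384 ≈ 0.594.

Pr[DDoS attack | latency alert, ¬misconfigured router] ≈ 0.594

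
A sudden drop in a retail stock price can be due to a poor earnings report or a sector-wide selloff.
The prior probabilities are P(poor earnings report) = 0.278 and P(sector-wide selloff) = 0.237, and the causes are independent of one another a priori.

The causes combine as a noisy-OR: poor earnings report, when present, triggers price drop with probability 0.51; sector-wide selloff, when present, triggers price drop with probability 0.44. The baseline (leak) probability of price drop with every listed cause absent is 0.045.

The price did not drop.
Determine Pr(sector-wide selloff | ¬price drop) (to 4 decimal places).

Pr(sector-wide selloff | ¬price drop) ≈ 0.1482

Under noisy-OR, P(price drop | causes) = 1 − (1−0.045)·∏(1−qᵢ) over the active causes.
Numerator (weight on configurations with sector-wide selloff): 0.091512 + 0.017266 = 0.108778
Denominator P(¬price drop): 0.955*0.722*0.763 + 0.5348*0.722*0.237 + 0.46795*0.278*0.763 + 0.262052*0.278*0.237 = 0.734133
Posterior = 0.108778 / 0.734133 ≈ 0.1482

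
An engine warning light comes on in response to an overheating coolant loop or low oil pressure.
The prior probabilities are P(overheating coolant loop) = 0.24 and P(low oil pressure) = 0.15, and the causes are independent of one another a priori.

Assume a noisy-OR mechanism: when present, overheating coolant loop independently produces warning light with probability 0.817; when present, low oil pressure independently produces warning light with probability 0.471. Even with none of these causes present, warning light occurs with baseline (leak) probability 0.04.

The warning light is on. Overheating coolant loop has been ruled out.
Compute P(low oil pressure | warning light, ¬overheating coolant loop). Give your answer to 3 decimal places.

Under noisy-OR, P(warning light | causes) = 1 − (1−0.04)·∏(1−qᵢ) over the active causes.
Sum P(warning light|·) weighted by the priors over both values of low oil pressure:
  P(warning light | ¬overheating coolant loop) = 0.04·0.85 + 0.49216·0.15
        = 0.034000 + 0.073824 = 0.107824
Configurations with low oil pressure contribute 0.073824, so
  P(low oil pressure | warning light, ¬overheating coolant loop) = 0.073824 / 0.107824 ≈ 0.685

P(low oil pressure | warning light, ¬overheating coolant loop) ≈ 0.685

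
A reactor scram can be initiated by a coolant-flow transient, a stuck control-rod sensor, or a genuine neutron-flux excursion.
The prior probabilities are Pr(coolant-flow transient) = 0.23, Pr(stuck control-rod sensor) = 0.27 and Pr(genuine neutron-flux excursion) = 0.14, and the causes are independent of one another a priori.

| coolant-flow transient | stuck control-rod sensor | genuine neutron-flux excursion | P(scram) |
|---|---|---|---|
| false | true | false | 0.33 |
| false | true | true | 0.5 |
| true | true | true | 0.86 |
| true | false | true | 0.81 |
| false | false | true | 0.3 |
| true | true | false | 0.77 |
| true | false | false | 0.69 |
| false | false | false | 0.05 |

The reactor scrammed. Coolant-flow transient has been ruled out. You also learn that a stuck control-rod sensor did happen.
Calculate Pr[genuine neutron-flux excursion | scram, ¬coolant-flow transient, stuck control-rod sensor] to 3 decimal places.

Pr[genuine neutron-flux excursion | scram, ¬coolant-flow transient, stuck control-rod sensor] ≈ 0.198

P(scram | ¬coolant-flow transient, stuck control-rod sensor) = 0.33*0.86 + 0.5*0.14 = 0.283800 + 0.070000 = 0.353800
Restricting to configurations with genuine neutron-flux excursion present: 0.5*0.14 = 0.070000.
P(genuine neutron-flux excursion | scram, ¬coolant-flow transient, stuck control-rod sensor) = 0.070000 / 0.353800 ≈ 0.198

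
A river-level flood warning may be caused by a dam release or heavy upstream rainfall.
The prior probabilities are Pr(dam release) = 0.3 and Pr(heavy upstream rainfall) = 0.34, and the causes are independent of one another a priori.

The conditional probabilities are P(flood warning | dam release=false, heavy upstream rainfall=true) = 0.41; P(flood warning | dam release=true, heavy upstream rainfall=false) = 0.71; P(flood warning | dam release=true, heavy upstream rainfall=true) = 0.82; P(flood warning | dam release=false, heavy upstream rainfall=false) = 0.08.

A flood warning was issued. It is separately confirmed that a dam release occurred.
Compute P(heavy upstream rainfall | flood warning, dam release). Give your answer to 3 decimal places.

Enumerate both values of heavy upstream rainfall and weight by the priors:
  P(flood warning | dam release) = 0.71·0.66 + 0.82·0.34
        = 0.468600 + 0.278800 = 0.747400
Keeping only the heavy upstream rainfall-present terms gives 0.278800, so
  P(heavy upstream rainfall | flood warning, dam release) = 0.278800 / 0.747400 ≈ 0.373

P(heavy upstream rainfall | flood warning, dam release) ≈ 0.373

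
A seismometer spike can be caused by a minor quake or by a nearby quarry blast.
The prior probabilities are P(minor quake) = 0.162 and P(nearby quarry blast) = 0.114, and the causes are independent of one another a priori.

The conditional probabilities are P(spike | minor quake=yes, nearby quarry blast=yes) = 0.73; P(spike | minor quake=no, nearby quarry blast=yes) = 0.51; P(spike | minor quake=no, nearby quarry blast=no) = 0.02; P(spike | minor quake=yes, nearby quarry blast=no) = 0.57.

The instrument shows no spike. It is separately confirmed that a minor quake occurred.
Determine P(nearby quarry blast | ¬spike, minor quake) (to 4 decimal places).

P(nearby quarry blast | ¬spike, minor quake) ≈ 0.0748

Sum P(¬spike|·) weighted by the priors over both values of nearby quarry blast:
  P(¬spike | minor quake) = 0.43*0.886 + 0.27*0.114
        = 0.380980 + 0.030780 = 0.411760
Keeping only the nearby quarry blast-present terms gives 0.030780, so
  P(nearby quarry blast | ¬spike, minor quake) = 0.030780 / 0.411760 ≈ 0.0748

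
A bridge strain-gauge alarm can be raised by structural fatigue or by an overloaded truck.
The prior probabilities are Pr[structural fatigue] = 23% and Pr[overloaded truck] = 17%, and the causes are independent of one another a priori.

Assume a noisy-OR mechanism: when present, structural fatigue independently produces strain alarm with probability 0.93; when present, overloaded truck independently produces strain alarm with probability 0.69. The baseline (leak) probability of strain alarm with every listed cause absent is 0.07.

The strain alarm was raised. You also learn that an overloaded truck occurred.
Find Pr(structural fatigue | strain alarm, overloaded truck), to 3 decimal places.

Under noisy-OR, P(strain alarm | causes) = 1 − (1−0.07)·∏(1−qᵢ) over the active causes.
Sum P(strain alarm|·) weighted by the priors over both values of structural fatigue:
  P(strain alarm | overloaded truck) = 0.7117*0.77 + 0.979819*0.23
        = 0.548009 + 0.225358 = 0.773367
Configurations with structural fatigue contribute 0.225358, so
  P(structural fatigue | strain alarm, overloaded truck) = 0.225358 / 0.773367 ≈ 0.291

Pr(structural fatigue | strain alarm, overloaded truck) ≈ 0.291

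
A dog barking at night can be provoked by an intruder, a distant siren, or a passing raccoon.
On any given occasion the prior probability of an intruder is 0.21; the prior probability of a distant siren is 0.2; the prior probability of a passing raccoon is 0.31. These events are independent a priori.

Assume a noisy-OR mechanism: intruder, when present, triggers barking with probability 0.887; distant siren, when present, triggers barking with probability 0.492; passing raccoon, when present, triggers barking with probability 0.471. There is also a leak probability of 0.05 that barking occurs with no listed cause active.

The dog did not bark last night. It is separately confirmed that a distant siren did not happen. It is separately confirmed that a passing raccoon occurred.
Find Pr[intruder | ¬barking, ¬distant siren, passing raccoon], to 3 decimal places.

Pr[intruder | ¬barking, ¬distant siren, passing raccoon] ≈ 0.029

Under noisy-OR, P(barking | causes) = 1 − (1−0.05)·∏(1−qᵢ) over the active causes.
Numerator (weight on configurations with intruder): 0.056788×0.21 = 0.011925
Normalizer over all consistent configurations: 0.50255×0.79 + 0.056788×0.21 = 0.408940
P(intruder | ¬barking, ¬distant siren, passing raccoon) = 0.011925/0.408940 ≈ 0.029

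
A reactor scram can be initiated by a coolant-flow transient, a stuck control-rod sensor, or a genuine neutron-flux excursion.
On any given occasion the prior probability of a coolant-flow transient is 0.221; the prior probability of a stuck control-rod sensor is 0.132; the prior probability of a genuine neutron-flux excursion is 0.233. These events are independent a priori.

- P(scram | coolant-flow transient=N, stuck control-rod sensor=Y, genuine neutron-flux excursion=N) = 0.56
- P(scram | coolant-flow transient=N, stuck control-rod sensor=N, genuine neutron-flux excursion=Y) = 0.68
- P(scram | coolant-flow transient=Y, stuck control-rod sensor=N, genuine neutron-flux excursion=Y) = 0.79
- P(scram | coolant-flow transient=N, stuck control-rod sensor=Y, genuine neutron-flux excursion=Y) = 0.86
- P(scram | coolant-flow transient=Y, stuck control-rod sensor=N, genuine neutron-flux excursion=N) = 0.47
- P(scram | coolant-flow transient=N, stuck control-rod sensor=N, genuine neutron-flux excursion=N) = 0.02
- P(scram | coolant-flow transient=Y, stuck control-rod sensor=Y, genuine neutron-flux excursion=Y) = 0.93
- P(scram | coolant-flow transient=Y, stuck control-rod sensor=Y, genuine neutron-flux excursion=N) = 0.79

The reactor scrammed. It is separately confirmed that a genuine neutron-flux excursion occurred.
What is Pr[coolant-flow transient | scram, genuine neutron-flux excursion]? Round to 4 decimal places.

Weight on coolant-flow transient=true, given the evidence: 0.151544 + 0.027130 = 0.178674
The normalizing constant is 0.68×0.779×0.868 + 0.86×0.779×0.132 + 0.79×0.221×0.868 + 0.93×0.221×0.132 = 0.726903
Posterior = 0.178674 / 0.726903 ≈ 0.2458

Pr[coolant-flow transient | scram, genuine neutron-flux excursion] ≈ 0.2458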